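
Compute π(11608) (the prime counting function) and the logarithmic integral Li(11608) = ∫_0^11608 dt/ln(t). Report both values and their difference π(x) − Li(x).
π(11608) = 1396;  Li(11608) ≈ 1419.29;  π(x) − Li(x) ≈ -23.29.

Direct count of primes ≤ 11608 gives π(11608) = 1396. Numerical evaluation of the logarithmic integral gives Li(11608) ≈ 1419.29. The difference π(x) − Li(x) ≈ -23.29 is typically negative for small/moderate x (Li(x) overestimates), though Littlewood's theorem shows this sign changes infinitely often.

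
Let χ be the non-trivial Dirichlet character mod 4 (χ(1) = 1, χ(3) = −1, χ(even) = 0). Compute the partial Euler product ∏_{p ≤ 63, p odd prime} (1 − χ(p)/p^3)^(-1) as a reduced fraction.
∏ = 126115667482028600084463789626710364805572778792731/130156894276470431285217911893722225289762827141120

The odd primes p ≤ 63 are [3, 5, 7, 11, 13, 17, 19, 23, 29, 31, 37, 41, 43, 47, 53, 59, 61]. For each, χ(p) = 1 if p ≡ 1 mod 4, χ(p) = −1 if p ≡ 3 mod 4. Taking (1 − χ(p)/p^3)^(-1) = p^3/(p^3 − χ(p)): (1 − (-1)/3^3)^(-1) · (1 − (1)/5^3)^(-1) · (1 − (-1)/7^3)^(-1) · (1 − (-1)/11^3)^(-1) · (1 − (1)/13^3)^(-1) · (1 − (1)/17^3)^(-1) · (1 − (-1)/19^3)^(-1) · (1 − (-1)/23^3)^(-1) · (1 − (1)/29^3)^(-1) · (1 − (-1)/31^3)^(-1) · (1 − (1)/37^3)^(-1) · (1 − (1)/41^3)^(-1) · (1 − (-1)/43^3)^(-1) · (1 − (-1)/47^3)^(-1) · (1 − (1)/53^3)^(-1) · (1 − (-1)/59^3)^(-1) · (1 − (1)/61^3)^(-1) = 126115667482028600084463789626710364805572778792731/130156894276470431285217911893722225289762827141120.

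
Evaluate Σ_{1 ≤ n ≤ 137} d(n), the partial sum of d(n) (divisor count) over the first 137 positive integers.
Σ_{n ≤ 137} d(n) = 697

Compute d(n) for each 1 ≤ n ≤ 137: d(1) = 1, d(2) = 2, d(3) = 2, d(4) = 3, d(5) = 2, d(6) = 4, d(7) = 2, d(8) = 4, d(9) = 3, d(10) = 4, d(11) = 2, d(12) = 6, d(13) = 2, d(14) = 4, d(15) = 4, d(16) = 5, d(17) = 2, d(18) = 6, d(19) = 2, d(20) = 6, d(21) = 4, d(22) = 4, d(23) = 2, d(24) = 8, d(25) = 3, d(26) = 4, d(27) = 4, d(28) = 6, d(29) = 2, d(30) = 8, d(31) = 2, d(32) = 6, d(33) = 4, d(34) = 4, d(35) = 4, d(36) = 9, d(37) = 2, d(38) = 4, d(39) = 4, d(40) = 8, d(41) = 2, d(42) = 8, d(43) = 2, d(44) = 6, d(45) = 6, d(46) = 4, d(47) = 2, d(48) = 10, d(49) = 3, d(50) = 6, d(51) = 4, d(52) = 6, d(53) = 2, d(54) = 8, d(55) = 4, d(56) = 8, d(57) = 4, d(58) = 4, d(59) = 2, d(60) = 12, d(61) = 2, d(62) = 4, d(63) = 6, d(64) = 7, d(65) = 4, d(66) = 8, d(67) = 2, d(68) = 6, d(69) = 4, d(70) = 8, d(71) = 2, d(72) = 12, d(73) = 2, d(74) = 4, d(75) = 6, d(76) = 6, d(77) = 4, d(78) = 8, d(79) = 2, d(80) = 10, d(81) = 5, d(82) = 4, d(83) = 2, d(84) = 12, d(85) = 4, d(86) = 4, d(87) = 4, d(88) = 8, d(89) = 2, d(90) = 12, d(91) = 4, d(92) = 6, d(93) = 4, d(94) = 4, d(95) = 4, d(96) = 12, d(97) = 2, d(98) = 6, d(99) = 6, d(100) = 9, d(101) = 2, d(102) = 8, d(103) = 2, d(104) = 8, d(105) = 8, d(106) = 4, d(107) = 2, d(108) = 12, d(109) = 2, d(110) = 8, d(111) = 4, d(112) = 10, d(113) = 2, d(114) = 8, d(115) = 4, d(116) = 6, d(117) = 6, d(118) = 4, d(119) = 4, d(120) = 16, d(121) = 3, d(122) = 4, d(123) = 4, d(124) = 6, d(125) = 4, d(126) = 12, d(127) = 2, d(128) = 8, d(129) = 4, d(130) = 8, d(131) = 2, d(132) = 12, d(133) = 4, d(134) = 4, d(135) = 8, d(136) = 8, d(137) = 2. Summing all 137 values: 697. (Dirichlet's divisor formula: Σ_{n ≤ x} d(n) = x ln(x) + (2γ − 1) x + O(√x). For x = 137, the asymptotic estimate is ≈ 695.19.)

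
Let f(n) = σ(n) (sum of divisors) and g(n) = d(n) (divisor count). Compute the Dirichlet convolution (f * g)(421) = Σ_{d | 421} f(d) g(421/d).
(σ * d)(421) = 424

Divisors of 421: [1, 421]. For each d | 421:
  d = 1: σ(1) · d(421/1) = 1 · 2 = 2
  d = 421: σ(421) · d(421/421) = 422 · 1 = 422
Summing: (σ * d)(421) = 2 + 422 = 424.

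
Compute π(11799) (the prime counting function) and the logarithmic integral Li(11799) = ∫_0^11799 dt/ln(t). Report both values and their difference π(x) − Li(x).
π(11799) = 1413;  Li(11799) ≈ 1439.68;  π(x) − Li(x) ≈ -26.68.

Direct count of primes ≤ 11799 gives π(11799) = 1413. Numerical evaluation of the logarithmic integral gives Li(11799) ≈ 1439.68. The difference π(x) − Li(x) ≈ -26.68 is typically negative for small/moderate x (Li(x) overestimates), though Littlewood's theorem shows this sign changes infinitely often.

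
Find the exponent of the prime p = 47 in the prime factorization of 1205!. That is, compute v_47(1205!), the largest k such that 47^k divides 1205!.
v_47(1205!) = 25

Legendre's formula: v_p(n!) = Σ_{k ≥ 1} ⌊n / p^k⌋. For p = 47, n = 1205, the terms are:
  ⌊1205/47^1⌋ = ⌊1205/47⌋ = 25
(the next term ⌊1205/47^2⌋ = 0, terminating the sum). Summing: v_47(1205!) = 25 = 25.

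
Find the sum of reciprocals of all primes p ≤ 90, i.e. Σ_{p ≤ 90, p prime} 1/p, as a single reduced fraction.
Σ 1/p = 42605658161771733665696611824842057/23768741896345550770650537601358310

π(90) = 24, so the primes ≤ 90 are [2, 3, 5, 7, 11, 13, 17, 19, 23, 29, 31, 37, 41, 43, 47, 53, 59, 61, 67, 71, 73, 79, 83, 89]. Summing 1/p over these primes: 42605658161771733665696611824842057/23768741896345550770650537601358310 ≈ 1.7925. Mertens estimate ln ln(90) + 0.2615 ≈ 1.7655.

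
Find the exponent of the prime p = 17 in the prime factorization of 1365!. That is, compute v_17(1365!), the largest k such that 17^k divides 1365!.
v_17(1365!) = 84

Legendre's formula: v_p(n!) = Σ_{k ≥ 1} ⌊n / p^k⌋. For p = 17, n = 1365, the terms are:
  ⌊1365/17^1⌋ = ⌊1365/17⌋ = 80
  ⌊1365/17^2⌋ = ⌊1365/289⌋ = 4
(the next term ⌊1365/17^3⌋ = 0, terminating the sum). Summing: v_17(1365!) = 80 + 4 = 84.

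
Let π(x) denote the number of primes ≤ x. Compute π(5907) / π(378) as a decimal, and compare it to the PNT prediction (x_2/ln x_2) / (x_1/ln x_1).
π(5907)/π(378) = 777/74 ≈ 10.5000;  PNT prediction ≈ 10.6801.

π(378) = 74 and π(5907) = 777, so π(5907)/π(378) ≈ 10.5000. The PNT-predicted ratio is (5907/ln(5907)) / (378/ln(378)) ≈ 10.6801. The two agree to within a few percent, as expected.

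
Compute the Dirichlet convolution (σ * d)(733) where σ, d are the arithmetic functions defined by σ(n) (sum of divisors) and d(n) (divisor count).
(σ * d)(733) = 736

Divisors of 733: [1, 733]. For each d | 733:
  d = 1: σ(1) · d(733/1) = 1 · 2 = 2
  d = 733: σ(733) · d(733/733) = 734 · 1 = 734
Summing: (σ * d)(733) = 2 + 734 = 736.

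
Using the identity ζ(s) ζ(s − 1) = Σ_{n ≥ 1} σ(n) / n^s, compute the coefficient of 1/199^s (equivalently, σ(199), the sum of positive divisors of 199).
σ(199) = 200

In the product (Σ m^0/m^s)(Σ k / k^s) = Σ (Σ_{d | n} d) / n^s, the coefficient of 1/n^s is σ(n) = Σ_{d | n} d. For n = 199, divisors are [1, 199]; summing: σ(199) = 200.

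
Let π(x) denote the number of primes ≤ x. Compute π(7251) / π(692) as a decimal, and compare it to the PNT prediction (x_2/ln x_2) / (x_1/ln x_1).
π(7251)/π(692) = 927/125 ≈ 7.4160;  PNT prediction ≈ 7.7089.

π(692) = 125 and π(7251) = 927, so π(7251)/π(692) ≈ 7.4160. The PNT-predicted ratio is (7251/ln(7251)) / (692/ln(692)) ≈ 7.7089. The two agree to within a few percent, as expected.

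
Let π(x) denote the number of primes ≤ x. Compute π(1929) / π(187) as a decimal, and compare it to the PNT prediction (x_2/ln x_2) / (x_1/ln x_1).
π(1929)/π(187) = 293/42 ≈ 6.9762;  PNT prediction ≈ 7.1333.

π(187) = 42 and π(1929) = 293, so π(1929)/π(187) ≈ 6.9762. The PNT-predicted ratio is (1929/ln(1929)) / (187/ln(187)) ≈ 7.1333. The two agree to within a few percent, as expected.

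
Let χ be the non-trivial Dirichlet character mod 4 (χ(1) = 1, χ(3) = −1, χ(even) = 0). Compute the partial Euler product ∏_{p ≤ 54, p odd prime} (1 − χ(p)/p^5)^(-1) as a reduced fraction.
∏ = 241552412610573346540717288090615330738043013683948985221451329316738054554305/242484077809603940117660402752750309983134701869309180441833184178683110227968

The odd primes p ≤ 54 are [3, 5, 7, 11, 13, 17, 19, 23, 29, 31, 37, 41, 43, 47, 53]. For each, χ(p) = 1 if p ≡ 1 mod 4, χ(p) = −1 if p ≡ 3 mod 4. Taking (1 − χ(p)/p^5)^(-1) = p^5/(p^5 − χ(p)): (1 − (-1)/3^5)^(-1) · (1 − (1)/5^5)^(-1) · (1 − (-1)/7^5)^(-1) · (1 − (-1)/11^5)^(-1) · (1 − (1)/13^5)^(-1) · (1 − (1)/17^5)^(-1) · (1 − (-1)/19^5)^(-1) · (1 − (-1)/23^5)^(-1) · (1 − (1)/29^5)^(-1) · (1 − (-1)/31^5)^(-1) · (1 − (1)/37^5)^(-1) · (1 − (1)/41^5)^(-1) · (1 − (-1)/43^5)^(-1) · (1 − (-1)/47^5)^(-1) · (1 − (1)/53^5)^(-1) = 241552412610573346540717288090615330738043013683948985221451329316738054554305/242484077809603940117660402752750309983134701869309180441833184178683110227968.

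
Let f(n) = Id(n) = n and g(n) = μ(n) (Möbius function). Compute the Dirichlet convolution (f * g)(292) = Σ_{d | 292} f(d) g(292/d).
(Id * μ)(292) = 144

Divisors of 292: [1, 2, 4, 73, 146, 292]. For each d | 292:
  d = 1: Id(1) · μ(292/1) = 1 · 0 = 0
  d = 2: Id(2) · μ(292/2) = 2 · 1 = 2
  d = 4: Id(4) · μ(292/4) = 4 · -1 = -4
  d = 73: Id(73) · μ(292/73) = 73 · 0 = 0
  d = 146: Id(146) · μ(292/146) = 146 · -1 = -146
  d = 292: Id(292) · μ(292/292) = 292 · 1 = 292
Summing: (Id * μ)(292) = 0 + 2 + -4 + 0 + -146 + 292 = 144.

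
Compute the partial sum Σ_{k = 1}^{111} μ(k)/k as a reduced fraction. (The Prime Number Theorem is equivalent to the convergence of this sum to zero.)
Σ μ(k)/k = -678316192822146162262092815134314936522301/39962142402550705168325165981723972810713890

Values of μ(k) for 1 ≤ k ≤ 111: μ(1) = 1, μ(2) = -1, μ(3) = -1, μ(5) = -1, μ(6) = 1, μ(7) = -1, μ(10) = 1, μ(11) = -1, μ(13) = -1, μ(14) = 1, μ(15) = 1, μ(17) = -1, μ(19) = -1, μ(21) = 1, μ(22) = 1, μ(23) = -1, μ(26) = 1, μ(29) = -1, μ(30) = -1, μ(31) = -1, μ(33) = 1, μ(34) = 1, μ(35) = 1, μ(37) = -1, μ(38) = 1, μ(39) = 1, μ(41) = -1, μ(42) = -1, μ(43) = -1, μ(46) = 1, μ(47) = -1, μ(51) = 1, μ(53) = -1, μ(55) = 1, μ(57) = 1, μ(58) = 1, μ(59) = -1, μ(61) = -1, μ(62) = 1, μ(65) = 1, μ(66) = -1, μ(67) = -1, μ(69) = 1, μ(70) = -1, μ(71) = -1, μ(73) = -1, μ(74) = 1, μ(77) = 1, μ(78) = -1, μ(79) = -1, μ(82) = 1, μ(83) = -1, μ(85) = 1, μ(86) = 1, μ(87) = 1, μ(89) = -1, μ(91) = 1, μ(93) = 1, μ(94) = 1, μ(95) = 1, μ(97) = -1, μ(101) = -1, μ(102) = -1, μ(103) = -1, μ(105) = -1, μ(106) = 1, μ(107) = -1, μ(109) = -1, μ(110) = -1, μ(111) = 1, with μ = 0 on non-squarefree integers. Summing μ(k)/k for k where μ(k) ≠ 0 gives -678316192822146162262092815134314936522301/39962142402550705168325165981723972810713890 ≈ -0.0170. (PNT ⟺ this sum → 0 as n → ∞.)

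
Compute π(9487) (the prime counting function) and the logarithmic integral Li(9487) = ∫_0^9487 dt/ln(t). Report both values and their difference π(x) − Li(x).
π(9487) = 1175;  Li(9487) ≈ 1190.28;  π(x) − Li(x) ≈ -15.28.

Direct count of primes ≤ 9487 gives π(9487) = 1175. Numerical evaluation of the logarithmic integral gives Li(9487) ≈ 1190.28. The difference π(x) − Li(x) ≈ -15.28 is typically negative for small/moderate x (Li(x) overestimates), though Littlewood's theorem shows this sign changes infinitely often.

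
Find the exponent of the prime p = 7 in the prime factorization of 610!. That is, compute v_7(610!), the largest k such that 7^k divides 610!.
v_7(610!) = 100

Legendre's formula: v_p(n!) = Σ_{k ≥ 1} ⌊n / p^k⌋. For p = 7, n = 610, the terms are:
  ⌊610/7^1⌋ = ⌊610/7⌋ = 87
  ⌊610/7^2⌋ = ⌊610/49⌋ = 12
  ⌊610/7^3⌋ = ⌊610/343⌋ = 1
(the next term ⌊610/7^4⌋ = 0, terminating the sum). Summing: v_7(610!) = 87 + 12 + 1 = 100.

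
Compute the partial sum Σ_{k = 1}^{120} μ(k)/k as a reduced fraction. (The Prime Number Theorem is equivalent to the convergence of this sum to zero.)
Σ μ(k)/k = -57036343158881297864991132838495688289960443/6322010928083521557629041258308732498654937398

Values of μ(k) for 1 ≤ k ≤ 120: μ(1) = 1, μ(2) = -1, μ(3) = -1, μ(5) = -1, μ(6) = 1, μ(7) = -1, μ(10) = 1, μ(11) = -1, μ(13) = -1, μ(14) = 1, μ(15) = 1, μ(17) = -1, μ(19) = -1, μ(21) = 1, μ(22) = 1, μ(23) = -1, μ(26) = 1, μ(29) = -1, μ(30) = -1, μ(31) = -1, μ(33) = 1, μ(34) = 1, μ(35) = 1, μ(37) = -1, μ(38) = 1, μ(39) = 1, μ(41) = -1, μ(42) = -1, μ(43) = -1, μ(46) = 1, μ(47) = -1, μ(51) = 1, μ(53) = -1, μ(55) = 1, μ(57) = 1, μ(58) = 1, μ(59) = -1, μ(61) = -1, μ(62) = 1, μ(65) = 1, μ(66) = -1, μ(67) = -1, μ(69) = 1, μ(70) = -1, μ(71) = -1, μ(73) = -1, μ(74) = 1, μ(77) = 1, μ(78) = -1, μ(79) = -1, μ(82) = 1, μ(83) = -1, μ(85) = 1, μ(86) = 1, μ(87) = 1, μ(89) = -1, μ(91) = 1, μ(93) = 1, μ(94) = 1, μ(95) = 1, μ(97) = -1, μ(101) = -1, μ(102) = -1, μ(103) = -1, μ(105) = -1, μ(106) = 1, μ(107) = -1, μ(109) = -1, μ(110) = -1, μ(111) = 1, μ(113) = -1, μ(114) = -1, μ(115) = 1, μ(118) = 1, μ(119) = 1, with μ = 0 on non-squarefree integers. Summing μ(k)/k for k where μ(k) ≠ 0 gives -57036343158881297864991132838495688289960443/6322010928083521557629041258308732498654937398 ≈ -0.0090. (PNT ⟺ this sum → 0 as n → ∞.)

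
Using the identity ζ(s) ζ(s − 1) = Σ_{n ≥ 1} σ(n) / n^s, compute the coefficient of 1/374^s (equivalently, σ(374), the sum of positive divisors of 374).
σ(374) = 648

In the product (Σ m^0/m^s)(Σ k / k^s) = Σ (Σ_{d | n} d) / n^s, the coefficient of 1/n^s is σ(n) = Σ_{d | n} d. For n = 374, divisors are [1, 2, 11, 17, 22, 34, 187, 374]; summing: σ(374) = 648.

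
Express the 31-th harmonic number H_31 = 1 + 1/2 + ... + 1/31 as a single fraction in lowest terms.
H_31 = 290774257297357/72201776446800

Direct summation: H_31 = 1 + 1/2 + ... + 1/31. The least common denominator is lcm(1, ..., 31) = 72201776446800; over this denominator the numerator is 72201776446800 + 36100888223400 + 24067258815600 + 18050444111700 + 14440355289360 + 12033629407800 + 10314539492400 + 9025222055850 + 8022419605200 + 7220177644680 + 6563797858800 + 6016814703900 + 5553982803600 + 5157269746200 + 4813451763120 + 4512611027925 + 4247163320400 + 4011209802600 + 3800093497200 + 3610088822340 + 3438179830800 + 3281898929400 + 3139207671600 + 3008407351950 + 2888071057872 + 2776991401800 + 2674139868400 + 2578634873100 + 2489716429200 + 2406725881560 + 2329089562800 = 290774257297357, so H_31 = 290774257297357/72201776446800 (already in lowest terms) ≈ 4.02725. (The PNT-adjacent estimate ln(31) + γ ≈ 4.01120 matches within O(1/n).)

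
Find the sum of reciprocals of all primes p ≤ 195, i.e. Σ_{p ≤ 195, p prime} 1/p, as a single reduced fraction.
Σ 1/p = 385774678978047295113064712800727674369526436922217581784412894295689697835549/198962376391690981640415251545285153602734402721821058212203976095413910572270

π(195) = 44, so the primes ≤ 195 are [2, 3, 5, 7, 11, 13, 17, 19, 23, 29, 31, 37, 41, 43, 47, 53, 59, 61, 67, 71, 73, 79, 83, 89, 97, 101, 103, 107, 109, 113, 127, 131, 137, 139, 149, 151, 157, 163, 167, 173, 179, 181, 191, 193]. Summing 1/p over these primes: 385774678978047295113064712800727674369526436922217581784412894295689697835549/198962376391690981640415251545285153602734402721821058212203976095413910572270 ≈ 1.9389. Mertens estimate ln ln(195) + 0.2615 ≈ 1.9241.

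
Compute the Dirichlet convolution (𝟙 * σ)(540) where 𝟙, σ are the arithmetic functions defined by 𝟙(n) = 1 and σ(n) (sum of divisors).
(𝟙 * σ)(540) = 4466

Divisors of 540: [1, 2, 3, 4, 5, 6, 9, 10, 12, 15, 18, 20, 27, 30, 36, 45, 54, 60, 90, 108, 135, 180, 270, 540]. For each d | 540:
  d = 1: 𝟙(1) · σ(540/1) = 1 · 1680 = 1680
  d = 2: 𝟙(2) · σ(540/2) = 1 · 720 = 720
  d = 3: 𝟙(3) · σ(540/3) = 1 · 546 = 546
  d = 4: 𝟙(4) · σ(540/4) = 1 · 240 = 240
  d = 5: 𝟙(5) · σ(540/5) = 1 · 280 = 280
  d = 6: 𝟙(6) · σ(540/6) = 1 · 234 = 234
  d = 9: 𝟙(9) · σ(540/9) = 1 · 168 = 168
  d = 10: 𝟙(10) · σ(540/10) = 1 · 120 = 120
  d = 12: 𝟙(12) · σ(540/12) = 1 · 78 = 78
  d = 15: 𝟙(15) · σ(540/15) = 1 · 91 = 91
  d = 18: 𝟙(18) · σ(540/18) = 1 · 72 = 72
  d = 20: 𝟙(20) · σ(540/20) = 1 · 40 = 40
  d = 27: 𝟙(27) · σ(540/27) = 1 · 42 = 42
  d = 30: 𝟙(30) · σ(540/30) = 1 · 39 = 39
  d = 36: 𝟙(36) · σ(540/36) = 1 · 24 = 24
  d = 45: 𝟙(45) · σ(540/45) = 1 · 28 = 28
  d = 54: 𝟙(54) · σ(540/54) = 1 · 18 = 18
  d = 60: 𝟙(60) · σ(540/60) = 1 · 13 = 13
  d = 90: 𝟙(90) · σ(540/90) = 1 · 12 = 12
  d = 108: 𝟙(108) · σ(540/108) = 1 · 6 = 6
  d = 135: 𝟙(135) · σ(540/135) = 1 · 7 = 7
  d = 180: 𝟙(180) · σ(540/180) = 1 · 4 = 4
  d = 270: 𝟙(270) · σ(540/270) = 1 · 3 = 3
  d = 540: 𝟙(540) · σ(540/540) = 1 · 1 = 1
Summing: (𝟙 * σ)(540) = 1680 + 720 + 546 + 240 + 280 + 234 + 168 + 120 + 78 + 91 + 72 + 40 + 42 + 39 + 24 + 28 + 18 + 13 + 12 + 6 + 7 + 4 + 3 + 1 = 4466.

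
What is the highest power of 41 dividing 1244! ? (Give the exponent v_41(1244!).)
v_41(1244!) = 30

Legendre's formula: v_p(n!) = Σ_{k ≥ 1} ⌊n / p^k⌋. For p = 41, n = 1244, the terms are:
  ⌊1244/41^1⌋ = ⌊1244/41⌋ = 30
(the next term ⌊1244/41^2⌋ = 0, terminating the sum). Summing: v_41(1244!) = 30 = 30.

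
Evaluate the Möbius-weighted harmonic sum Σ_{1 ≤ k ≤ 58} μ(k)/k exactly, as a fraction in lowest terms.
Σ μ(k)/k = 540928002430567981/16294579238595022365

Values of μ(k) for 1 ≤ k ≤ 58: μ(1) = 1, μ(2) = -1, μ(3) = -1, μ(5) = -1, μ(6) = 1, μ(7) = -1, μ(10) = 1, μ(11) = -1, μ(13) = -1, μ(14) = 1, μ(15) = 1, μ(17) = -1, μ(19) = -1, μ(21) = 1, μ(22) = 1, μ(23) = -1, μ(26) = 1, μ(29) = -1, μ(30) = -1, μ(31) = -1, μ(33) = 1, μ(34) = 1, μ(35) = 1, μ(37) = -1, μ(38) = 1, μ(39) = 1, μ(41) = -1, μ(42) = -1, μ(43) = -1, μ(46) = 1, μ(47) = -1, μ(51) = 1, μ(53) = -1, μ(55) = 1, μ(57) = 1, μ(58) = 1, with μ = 0 on non-squarefree integers. Summing μ(k)/k for k where μ(k) ≠ 0 gives 540928002430567981/16294579238595022365 ≈ 0.0332. (PNT ⟺ this sum → 0 as n → ∞.)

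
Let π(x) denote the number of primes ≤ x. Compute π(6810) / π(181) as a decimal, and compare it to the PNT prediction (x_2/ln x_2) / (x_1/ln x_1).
π(6810)/π(181) = 876/42 ≈ 20.8571;  PNT prediction ≈ 22.1603.

π(181) = 42 and π(6810) = 876, so π(6810)/π(181) ≈ 20.8571. The PNT-predicted ratio is (6810/ln(6810)) / (181/ln(181)) ≈ 22.1603. The two agree to within a few percent, as expected.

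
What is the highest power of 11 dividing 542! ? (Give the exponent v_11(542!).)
v_11(542!) = 53

Legendre's formula: v_p(n!) = Σ_{k ≥ 1} ⌊n / p^k⌋. For p = 11, n = 542, the terms are:
  ⌊542/11^1⌋ = ⌊542/11⌋ = 49
  ⌊542/11^2⌋ = ⌊542/121⌋ = 4
(the next term ⌊542/11^3⌋ = 0, terminating the sum). Summing: v_11(542!) = 49 + 4 = 53.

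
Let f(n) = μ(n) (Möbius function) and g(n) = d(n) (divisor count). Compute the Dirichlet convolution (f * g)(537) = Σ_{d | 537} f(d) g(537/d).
(μ * d)(537) = 1

Divisors of 537: [1, 3, 179, 537]. For each d | 537:
  d = 1: μ(1) · d(537/1) = 1 · 4 = 4
  d = 3: μ(3) · d(537/3) = -1 · 2 = -2
  d = 179: μ(179) · d(537/179) = -1 · 2 = -2
  d = 537: μ(537) · d(537/537) = 1 · 1 = 1
Summing: (μ * d)(537) = 4 + -2 + -2 + 1 = 1.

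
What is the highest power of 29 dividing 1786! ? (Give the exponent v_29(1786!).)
v_29(1786!) = 63

Legendre's formula: v_p(n!) = Σ_{k ≥ 1} ⌊n / p^k⌋. For p = 29, n = 1786, the terms are:
  ⌊1786/29^1⌋ = ⌊1786/29⌋ = 61
  ⌊1786/29^2⌋ = ⌊1786/841⌋ = 2
(the next term ⌊1786/29^3⌋ = 0, terminating the sum). Summing: v_29(1786!) = 61 + 2 = 63.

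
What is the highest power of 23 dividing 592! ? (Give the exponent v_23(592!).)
v_23(592!) = 26

Legendre's formula: v_p(n!) = Σ_{k ≥ 1} ⌊n / p^k⌋. For p = 23, n = 592, the terms are:
  ⌊592/23^1⌋ = ⌊592/23⌋ = 25
  ⌊592/23^2⌋ = ⌊592/529⌋ = 1
(the next term ⌊592/23^3⌋ = 0, terminating the sum). Summing: v_23(592!) = 25 + 1 = 26.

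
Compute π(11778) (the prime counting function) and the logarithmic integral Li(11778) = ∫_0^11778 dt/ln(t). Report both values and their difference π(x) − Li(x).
π(11778) = 1410;  Li(11778) ≈ 1437.44;  π(x) − Li(x) ≈ -27.44.

Direct count of primes ≤ 11778 gives π(11778) = 1410. Numerical evaluation of the logarithmic integral gives Li(11778) ≈ 1437.44. The difference π(x) − Li(x) ≈ -27.44 is typically negative for small/moderate x (Li(x) overestimates), though Littlewood's theorem shows this sign changes infinitely often.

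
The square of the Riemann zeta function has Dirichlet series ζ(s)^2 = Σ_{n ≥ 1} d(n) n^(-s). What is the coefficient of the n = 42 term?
d(42) = 8

ζ(s)^2 = (Σ 1/m^s)(Σ 1/k^s). The coefficient of 1/n^s in the product is the number of ordered pairs (m, k) with mk = n, which equals d(n). For n = 42, divisors are [1, 2, 3, 6, 7, 14, 21, 42], so d(42) = 8.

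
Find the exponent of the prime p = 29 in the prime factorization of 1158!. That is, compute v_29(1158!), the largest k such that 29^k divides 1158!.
v_29(1158!) = 40

Legendre's formula: v_p(n!) = Σ_{k ≥ 1} ⌊n / p^k⌋. For p = 29, n = 1158, the terms are:
  ⌊1158/29^1⌋ = ⌊1158/29⌋ = 39
  ⌊1158/29^2⌋ = ⌊1158/841⌋ = 1
(the next term ⌊1158/29^3⌋ = 0, terminating the sum). Summing: v_29(1158!) = 39 + 1 = 40.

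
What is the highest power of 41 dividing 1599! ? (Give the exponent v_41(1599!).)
v_41(1599!) = 39

Legendre's formula: v_p(n!) = Σ_{k ≥ 1} ⌊n / p^k⌋. For p = 41, n = 1599, the terms are:
  ⌊1599/41^1⌋ = ⌊1599/41⌋ = 39
(the next term ⌊1599/41^2⌋ = 0, terminating the sum). Summing: v_41(1599!) = 39 = 39.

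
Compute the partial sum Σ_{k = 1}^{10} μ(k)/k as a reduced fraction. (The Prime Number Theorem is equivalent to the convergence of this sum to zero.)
Σ μ(k)/k = 19/210

Values of μ(k) for 1 ≤ k ≤ 10: μ(1) = 1, μ(2) = -1, μ(3) = -1, μ(5) = -1, μ(6) = 1, μ(7) = -1, μ(10) = 1, with μ = 0 on non-squarefree integers. Summing μ(k)/k for k where μ(k) ≠ 0 gives 19/210 ≈ 0.0905. (PNT ⟺ this sum → 0 as n → ∞.)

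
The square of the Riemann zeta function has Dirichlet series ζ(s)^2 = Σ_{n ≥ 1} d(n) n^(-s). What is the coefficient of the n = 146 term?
d(146) = 4

ζ(s)^2 = (Σ 1/m^s)(Σ 1/k^s). The coefficient of 1/n^s in the product is the number of ordered pairs (m, k) with mk = n, which equals d(n). For n = 146, divisors are [1, 2, 73, 146], so d(146) = 4.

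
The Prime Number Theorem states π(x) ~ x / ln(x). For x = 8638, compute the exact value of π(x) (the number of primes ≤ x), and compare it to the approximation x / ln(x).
π(8638) = 1075;  x/ln(x) ≈ 953.01;  relative error ≈ 11.35%.

Directly count primes up to 8638: π(8638) = 1075. The PNT approximation gives 8638/ln(8638) ≈ 8638/9.06393 ≈ 953.01. Relative error (π(x) − x/ln(x)) / π(x) ≈ 11.35%; the approximation is known to undercount slightly (Li(x) is a better estimate).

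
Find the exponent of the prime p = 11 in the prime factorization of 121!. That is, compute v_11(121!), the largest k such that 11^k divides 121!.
v_11(121!) = 12

Legendre's formula: v_p(n!) = Σ_{k ≥ 1} ⌊n / p^k⌋. For p = 11, n = 121, the terms are:
  ⌊121/11^1⌋ = ⌊121/11⌋ = 11
  ⌊121/11^2⌋ = ⌊121/121⌋ = 1
(the next term ⌊121/11^3⌋ = 0, terminating the sum). Summing: v_11(121!) = 11 + 1 = 12.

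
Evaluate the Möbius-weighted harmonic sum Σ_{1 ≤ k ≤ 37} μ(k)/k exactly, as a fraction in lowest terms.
Σ μ(k)/k = -5468849774/3710369067405

Values of μ(k) for 1 ≤ k ≤ 37: μ(1) = 1, μ(2) = -1, μ(3) = -1, μ(5) = -1, μ(6) = 1, μ(7) = -1, μ(10) = 1, μ(11) = -1, μ(13) = -1, μ(14) = 1, μ(15) = 1, μ(17) = -1, μ(19) = -1, μ(21) = 1, μ(22) = 1, μ(23) = -1, μ(26) = 1, μ(29) = -1, μ(30) = -1, μ(31) = -1, μ(33) = 1, μ(34) = 1, μ(35) = 1, μ(37) = -1, with μ = 0 on non-squarefree integers. Summing μ(k)/k for k where μ(k) ≠ 0 gives -5468849774/3710369067405 ≈ -0.0015. (PNT ⟺ this sum → 0 as n → ∞.)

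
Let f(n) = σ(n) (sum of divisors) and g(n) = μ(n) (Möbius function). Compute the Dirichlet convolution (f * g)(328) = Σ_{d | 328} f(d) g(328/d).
(σ * μ)(328) = 328

Divisors of 328: [1, 2, 4, 8, 41, 82, 164, 328]. For each d | 328:
  d = 1: σ(1) · μ(328/1) = 1 · 0 = 0
  d = 2: σ(2) · μ(328/2) = 3 · 0 = 0
  d = 4: σ(4) · μ(328/4) = 7 · 1 = 7
  d = 8: σ(8) · μ(328/8) = 15 · -1 = -15
  d = 41: σ(41) · μ(328/41) = 42 · 0 = 0
  d = 82: σ(82) · μ(328/82) = 126 · 0 = 0
  d = 164: σ(164) · μ(328/164) = 294 · -1 = -294
  d = 328: σ(328) · μ(328/328) = 630 · 1 = 630
Summing: (σ * μ)(328) = 0 + 0 + 7 + -15 + 0 + 0 + -294 + 630 = 328.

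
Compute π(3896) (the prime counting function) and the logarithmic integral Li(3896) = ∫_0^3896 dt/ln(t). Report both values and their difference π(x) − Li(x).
π(3896) = 539;  Li(3896) ≈ 552.81;  π(x) − Li(x) ≈ -13.81.

Direct count of primes ≤ 3896 gives π(3896) = 539. Numerical evaluation of the logarithmic integral gives Li(3896) ≈ 552.81. The difference π(x) − Li(x) ≈ -13.81 is typically negative for small/moderate x (Li(x) overestimates), though Littlewood's theorem shows this sign changes infinitely often.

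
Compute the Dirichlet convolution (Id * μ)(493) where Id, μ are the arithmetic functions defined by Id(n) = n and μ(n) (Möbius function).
(Id * μ)(493) = 448

Divisors of 493: [1, 17, 29, 493]. For each d | 493:
  d = 1: Id(1) · μ(493/1) = 1 · 1 = 1
  d = 17: Id(17) · μ(493/17) = 17 · -1 = -17
  d = 29: Id(29) · μ(493/29) = 29 · -1 = -29
  d = 493: Id(493) · μ(493/493) = 493 · 1 = 493
Summing: (Id * μ)(493) = 1 + -17 + -29 + 493 = 448.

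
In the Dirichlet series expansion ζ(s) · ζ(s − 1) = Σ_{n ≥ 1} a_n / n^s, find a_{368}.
σ(368) = 744

In the product (Σ m^0/m^s)(Σ k / k^s) = Σ (Σ_{d | n} d) / n^s, the coefficient of 1/n^s is σ(n) = Σ_{d | n} d. For n = 368, divisors are [1, 2, 4, 8, 16, 23, 46, 92, 184, 368]; summing: σ(368) = 744.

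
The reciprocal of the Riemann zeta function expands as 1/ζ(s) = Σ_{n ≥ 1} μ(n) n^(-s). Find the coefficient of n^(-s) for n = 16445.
μ(16445) = 1

Factor n = 16445 = 5 · 11 · 13 · 23. μ(n) = 0 if any exponent ≥ 2 (not squarefree); otherwise μ(n) = (−1)^{ω(n)} where ω(n) is the number of distinct prime factors. Applying: μ(16445) = 1.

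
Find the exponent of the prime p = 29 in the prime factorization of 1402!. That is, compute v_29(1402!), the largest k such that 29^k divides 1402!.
v_29(1402!) = 49

Legendre's formula: v_p(n!) = Σ_{k ≥ 1} ⌊n / p^k⌋. For p = 29, n = 1402, the terms are:
  ⌊1402/29^1⌋ = ⌊1402/29⌋ = 48
  ⌊1402/29^2⌋ = ⌊1402/841⌋ = 1
(the next term ⌊1402/29^3⌋ = 0, terminating the sum). Summing: v_29(1402!) = 48 + 1 = 49.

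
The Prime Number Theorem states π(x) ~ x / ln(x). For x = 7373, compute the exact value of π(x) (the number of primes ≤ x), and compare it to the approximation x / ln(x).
π(7373) = 938;  x/ln(x) ≈ 827.91;  relative error ≈ 11.74%.

Directly count primes up to 7373: π(7373) = 938. The PNT approximation gives 7373/ln(7373) ≈ 7373/8.90558 ≈ 827.91. Relative error (π(x) − x/ln(x)) / π(x) ≈ 11.74%; the approximation is known to undercount slightly (Li(x) is a better estimate).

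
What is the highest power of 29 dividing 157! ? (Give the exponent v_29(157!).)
v_29(157!) = 5

Legendre's formula: v_p(n!) = Σ_{k ≥ 1} ⌊n / p^k⌋. For p = 29, n = 157, the terms are:
  ⌊157/29^1⌋ = ⌊157/29⌋ = 5
(the next term ⌊157/29^2⌋ = 0, terminating the sum). Summing: v_29(157!) = 5 = 5.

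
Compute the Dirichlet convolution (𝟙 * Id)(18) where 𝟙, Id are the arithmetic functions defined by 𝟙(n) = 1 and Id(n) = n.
(𝟙 * Id)(18) = 39

Divisors of 18: [1, 2, 3, 6, 9, 18]. For each d | 18:
  d = 1: 𝟙(1) · Id(18/1) = 1 · 18 = 18
  d = 2: 𝟙(2) · Id(18/2) = 1 · 9 = 9
  d = 3: 𝟙(3) · Id(18/3) = 1 · 6 = 6
  d = 6: 𝟙(6) · Id(18/6) = 1 · 3 = 3
  d = 9: 𝟙(9) · Id(18/9) = 1 · 2 = 2
  d = 18: 𝟙(18) · Id(18/18) = 1 · 1 = 1
Summing: (𝟙 * Id)(18) = 18 + 9 + 6 + 3 + 2 + 1 = 39.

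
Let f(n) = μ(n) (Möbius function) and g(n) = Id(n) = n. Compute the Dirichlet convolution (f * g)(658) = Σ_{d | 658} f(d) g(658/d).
(μ * Id)(658) = 276

Divisors of 658: [1, 2, 7, 14, 47, 94, 329, 658]. For each d | 658:
  d = 1: μ(1) · Id(658/1) = 1 · 658 = 658
  d = 2: μ(2) · Id(658/2) = -1 · 329 = -329
  d = 7: μ(7) · Id(658/7) = -1 · 94 = -94
  d = 14: μ(14) · Id(658/14) = 1 · 47 = 47
  d = 47: μ(47) · Id(658/47) = -1 · 14 = -14
  d = 94: μ(94) · Id(658/94) = 1 · 7 = 7
  d = 329: μ(329) · Id(658/329) = 1 · 2 = 2
  d = 658: μ(658) · Id(658/658) = -1 · 1 = -1
Summing: (μ * Id)(658) = 658 + -329 + -94 + 47 + -14 + 7 + 2 + -1 = 276.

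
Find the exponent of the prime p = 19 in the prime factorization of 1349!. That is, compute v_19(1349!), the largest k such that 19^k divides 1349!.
v_19(1349!) = 74

Legendre's formula: v_p(n!) = Σ_{k ≥ 1} ⌊n / p^k⌋. For p = 19, n = 1349, the terms are:
  ⌊1349/19^1⌋ = ⌊1349/19⌋ = 71
  ⌊1349/19^2⌋ = ⌊1349/361⌋ = 3
(the next term ⌊1349/19^3⌋ = 0, terminating the sum). Summing: v_19(1349!) = 71 + 3 = 74.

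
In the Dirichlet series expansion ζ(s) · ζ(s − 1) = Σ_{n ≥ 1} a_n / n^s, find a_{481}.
σ(481) = 532

In the product (Σ m^0/m^s)(Σ k / k^s) = Σ (Σ_{d | n} d) / n^s, the coefficient of 1/n^s is σ(n) = Σ_{d | n} d. For n = 481, divisors are [1, 13, 37, 481]; summing: σ(481) = 532.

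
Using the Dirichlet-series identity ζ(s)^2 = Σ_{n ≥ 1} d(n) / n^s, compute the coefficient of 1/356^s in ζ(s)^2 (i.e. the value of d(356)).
d(356) = 6

ζ(s)^2 = (Σ 1/m^s)(Σ 1/k^s). The coefficient of 1/n^s in the product is the number of ordered pairs (m, k) with mk = n, which equals d(n). For n = 356, divisors are [1, 2, 4, 89, 178, 356], so d(356) = 6.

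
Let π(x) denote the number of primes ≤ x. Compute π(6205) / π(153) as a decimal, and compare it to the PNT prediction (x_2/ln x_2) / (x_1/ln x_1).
π(6205)/π(153) = 807/36 ≈ 22.4167;  PNT prediction ≈ 23.3608.

π(153) = 36 and π(6205) = 807, so π(6205)/π(153) ≈ 22.4167. The PNT-predicted ratio is (6205/ln(6205)) / (153/ln(153)) ≈ 23.3608. The two agree to within a few percent, as expected.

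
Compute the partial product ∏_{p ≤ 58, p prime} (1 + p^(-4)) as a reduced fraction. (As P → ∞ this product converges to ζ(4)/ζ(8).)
∏ = 22191296873353842710281222970410269196792920578371108176528669216114688/20586999778381633591344384332656221508370849439367985929948634732675625

The primes p ≤ 58 are [2, 3, 5, 7, 11, 13, 17, 19, 23, 29, 31, 37, 41, 43, 47, 53]. For each, (1 + 1/p^4) = (p^4 + 1)/p^4. Multiplying these fractions over p ∈ [2, 3, 5, 7, 11, 13, 17, 19, 23, 29, 31, 37, 41, 43, 47, 53] gives 22191296873353842710281222970410269196792920578371108176528669216114688/20586999778381633591344384332656221508370849439367985929948634732675625. (In the limit P → ∞ this tends to ζ(4)/ζ(8).)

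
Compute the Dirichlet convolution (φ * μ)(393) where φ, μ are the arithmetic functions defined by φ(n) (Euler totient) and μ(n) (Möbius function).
(φ * μ)(393) = 129

Divisors of 393: [1, 3, 131, 393]. For each d | 393:
  d = 1: φ(1) · μ(393/1) = 1 · 1 = 1
  d = 3: φ(3) · μ(393/3) = 2 · -1 = -2
  d = 131: φ(131) · μ(393/131) = 130 · -1 = -130
  d = 393: φ(393) · μ(393/393) = 260 · 1 = 260
Summing: (φ * μ)(393) = 1 + -2 + -130 + 260 = 129.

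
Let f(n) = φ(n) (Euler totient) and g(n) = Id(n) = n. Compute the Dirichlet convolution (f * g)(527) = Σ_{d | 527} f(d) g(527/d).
(φ * Id)(527) = 2013

Divisors of 527: [1, 17, 31, 527]. For each d | 527:
  d = 1: φ(1) · Id(527/1) = 1 · 527 = 527
  d = 17: φ(17) · Id(527/17) = 16 · 31 = 496
  d = 31: φ(31) · Id(527/31) = 30 · 17 = 510
  d = 527: φ(527) · Id(527/527) = 480 · 1 = 480
Summing: (φ * Id)(527) = 527 + 496 + 510 + 480 = 2013.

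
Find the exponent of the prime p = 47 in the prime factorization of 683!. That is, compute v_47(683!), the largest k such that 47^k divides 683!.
v_47(683!) = 14

Legendre's formula: v_p(n!) = Σ_{k ≥ 1} ⌊n / p^k⌋. For p = 47, n = 683, the terms are:
  ⌊683/47^1⌋ = ⌊683/47⌋ = 14
(the next term ⌊683/47^2⌋ = 0, terminating the sum). Summing: v_47(683!) = 14 = 14.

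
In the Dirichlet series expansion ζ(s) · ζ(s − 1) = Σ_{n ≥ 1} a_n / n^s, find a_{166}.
σ(166) = 252

In the product (Σ m^0/m^s)(Σ k / k^s) = Σ (Σ_{d | n} d) / n^s, the coefficient of 1/n^s is σ(n) = Σ_{d | n} d. For n = 166, divisors are [1, 2, 83, 166]; summing: σ(166) = 252.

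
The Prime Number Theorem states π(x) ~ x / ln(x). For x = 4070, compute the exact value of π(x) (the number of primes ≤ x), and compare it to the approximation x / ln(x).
π(4070) = 560;  x/ln(x) ≈ 489.69;  relative error ≈ 12.56%.

Directly count primes up to 4070: π(4070) = 560. The PNT approximation gives 4070/ln(4070) ≈ 4070/8.31140 ≈ 489.69. Relative error (π(x) − x/ln(x)) / π(x) ≈ 12.56%; the approximation is known to undercount slightly (Li(x) is a better estimate).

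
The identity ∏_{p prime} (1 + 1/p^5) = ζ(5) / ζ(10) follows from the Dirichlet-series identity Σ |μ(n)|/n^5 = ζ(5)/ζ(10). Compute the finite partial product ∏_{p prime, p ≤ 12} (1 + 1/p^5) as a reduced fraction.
∏ = 651742119928/629159540625

The primes p ≤ 12 are [2, 3, 5, 7, 11]. For each, (1 + 1/p^5) = (p^5 + 1)/p^5. Multiplying these fractions over p ∈ [2, 3, 5, 7, 11] gives 651742119928/629159540625. (In the limit P → ∞ this tends to ζ(5)/ζ(10).)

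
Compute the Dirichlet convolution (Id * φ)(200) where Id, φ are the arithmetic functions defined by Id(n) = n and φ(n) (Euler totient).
(Id * φ)(200) = 1300

Divisors of 200: [1, 2, 4, 5, 8, 10, 20, 25, 40, 50, 100, 200]. For each d | 200:
  d = 1: Id(1) · φ(200/1) = 1 · 80 = 80
  d = 2: Id(2) · φ(200/2) = 2 · 40 = 80
  d = 4: Id(4) · φ(200/4) = 4 · 20 = 80
  d = 5: Id(5) · φ(200/5) = 5 · 16 = 80
  d = 8: Id(8) · φ(200/8) = 8 · 20 = 160
  d = 10: Id(10) · φ(200/10) = 10 · 8 = 80
  d = 20: Id(20) · φ(200/20) = 20 · 4 = 80
  d = 25: Id(25) · φ(200/25) = 25 · 4 = 100
  d = 40: Id(40) · φ(200/40) = 40 · 4 = 160
  d = 50: Id(50) · φ(200/50) = 50 · 2 = 100
  d = 100: Id(100) · φ(200/100) = 100 · 1 = 100
  d = 200: Id(200) · φ(200/200) = 200 · 1 = 200
Summing: (Id * φ)(200) = 80 + 80 + 80 + 80 + 160 + 80 + 80 + 100 + 160 + 100 + 100 + 200 = 1300.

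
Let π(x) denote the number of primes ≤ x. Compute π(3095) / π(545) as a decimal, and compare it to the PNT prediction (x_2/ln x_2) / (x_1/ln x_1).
π(3095)/π(545) = 442/100 ≈ 4.4200;  PNT prediction ≈ 4.4518.

π(545) = 100 and π(3095) = 442, so π(3095)/π(545) ≈ 4.4200. The PNT-predicted ratio is (3095/ln(3095)) / (545/ln(545)) ≈ 4.4518. The two agree to within a few percent, as expected.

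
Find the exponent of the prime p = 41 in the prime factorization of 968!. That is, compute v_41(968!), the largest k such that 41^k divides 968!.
v_41(968!) = 23

Legendre's formula: v_p(n!) = Σ_{k ≥ 1} ⌊n / p^k⌋. For p = 41, n = 968, the terms are:
  ⌊968/41^1⌋ = ⌊968/41⌋ = 23
(the next term ⌊968/41^2⌋ = 0, terminating the sum). Summing: v_41(968!) = 23 = 23.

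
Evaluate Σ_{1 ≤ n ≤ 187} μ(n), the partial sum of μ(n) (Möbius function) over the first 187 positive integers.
Σ_{n ≤ 187} μ(n) = -3

Compute μ(n) for each 1 ≤ n ≤ 187: μ(1) = 1, μ(2) = -1, μ(3) = -1, μ(4) = 0, μ(5) = -1, μ(6) = 1, μ(7) = -1, μ(8) = 0, μ(9) = 0, μ(10) = 1, μ(11) = -1, μ(12) = 0, μ(13) = -1, μ(14) = 1, μ(15) = 1, μ(16) = 0, μ(17) = -1, μ(18) = 0, μ(19) = -1, μ(20) = 0, μ(21) = 1, μ(22) = 1, μ(23) = -1, μ(24) = 0, μ(25) = 0, μ(26) = 1, μ(27) = 0, μ(28) = 0, μ(29) = -1, μ(30) = -1, μ(31) = -1, μ(32) = 0, μ(33) = 1, μ(34) = 1, μ(35) = 1, μ(36) = 0, μ(37) = -1, μ(38) = 1, μ(39) = 1, μ(40) = 0, μ(41) = -1, μ(42) = -1, μ(43) = -1, μ(44) = 0, μ(45) = 0, μ(46) = 1, μ(47) = -1, μ(48) = 0, μ(49) = 0, μ(50) = 0, μ(51) = 1, μ(52) = 0, μ(53) = -1, μ(54) = 0, μ(55) = 1, μ(56) = 0, μ(57) = 1, μ(58) = 1, μ(59) = -1, μ(60) = 0, μ(61) = -1, μ(62) = 1, μ(63) = 0, μ(64) = 0, μ(65) = 1, μ(66) = -1, μ(67) = -1, μ(68) = 0, μ(69) = 1, μ(70) = -1, μ(71) = -1, μ(72) = 0, μ(73) = -1, μ(74) = 1, μ(75) = 0, μ(76) = 0, μ(77) = 1, μ(78) = -1, μ(79) = -1, μ(80) = 0, μ(81) = 0, μ(82) = 1, μ(83) = -1, μ(84) = 0, μ(85) = 1, μ(86) = 1, μ(87) = 1, μ(88) = 0, μ(89) = -1, μ(90) = 0, μ(91) = 1, μ(92) = 0, μ(93) = 1, μ(94) = 1, μ(95) = 1, μ(96) = 0, μ(97) = -1, μ(98) = 0, μ(99) = 0, μ(100) = 0, μ(101) = -1, μ(102) = -1, μ(103) = -1, μ(104) = 0, μ(105) = -1, μ(106) = 1, μ(107) = -1, μ(108) = 0, μ(109) = -1, μ(110) = -1, μ(111) = 1, μ(112) = 0, μ(113) = -1, μ(114) = -1, μ(115) = 1, μ(116) = 0, μ(117) = 0, μ(118) = 1, μ(119) = 1, μ(120) = 0, μ(121) = 0, μ(122) = 1, μ(123) = 1, μ(124) = 0, μ(125) = 0, μ(126) = 0, μ(127) = -1, μ(128) = 0, μ(129) = 1, μ(130) = -1, μ(131) = -1, μ(132) = 0, μ(133) = 1, μ(134) = 1, μ(135) = 0, μ(136) = 0, μ(137) = -1, μ(138) = -1, μ(139) = -1, μ(140) = 0, μ(141) = 1, μ(142) = 1, μ(143) = 1, μ(144) = 0, μ(145) = 1, μ(146) = 1, μ(147) = 0, μ(148) = 0, μ(149) = -1, μ(150) = 0, μ(151) = -1, μ(152) = 0, μ(153) = 0, μ(154) = -1, μ(155) = 1, μ(156) = 0, μ(157) = -1, μ(158) = 1, μ(159) = 1, μ(160) = 0, μ(161) = 1, μ(162) = 0, μ(163) = -1, μ(164) = 0, μ(165) = -1, μ(166) = 1, μ(167) = -1, μ(168) = 0, μ(169) = 0, μ(170) = -1, μ(171) = 0, μ(172) = 0, μ(173) = -1, μ(174) = -1, μ(175) = 0, μ(176) = 0, μ(177) = 1, μ(178) = 1, μ(179) = -1, μ(180) = 0, μ(181) = -1, μ(182) = -1, μ(183) = 1, μ(184) = 0, μ(185) = 1, μ(186) = -1, μ(187) = 1. Summing all 187 values: -3. (Mertens function M(x) = Σ_{n ≤ x} μ(n); on average M(x) should be small (PNT ⟺ M(x) = o(x)).)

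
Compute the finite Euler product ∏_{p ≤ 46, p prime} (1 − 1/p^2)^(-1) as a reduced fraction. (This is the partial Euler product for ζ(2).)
∏ = 1688189817927745147112851/1030750286035260801024000

The primes p ≤ 46 are [2, 3, 5, 7, 11, 13, 17, 19, 23, 29, 31, 37, 41, 43]. For each prime, (1 − 1/p^2)^(-1) = p^2 / (p^2 − 1). The product is (1 − 1/2^2)^(-1), (1 − 1/3^2)^(-1), (1 − 1/5^2)^(-1), (1 − 1/7^2)^(-1), (1 − 1/11^2)^(-1), (1 − 1/13^2)^(-1), (1 − 1/17^2)^(-1), (1 − 1/19^2)^(-1), (1 − 1/23^2)^(-1), (1 − 1/29^2)^(-1), (1 − 1/31^2)^(-1), (1 − 1/37^2)^(-1), (1 − 1/41^2)^(-1), (1 − 1/43^2)^(-1) = ∏ p^2 / (p^2 − 1) = 1688189817927745147112851/1030750286035260801024000.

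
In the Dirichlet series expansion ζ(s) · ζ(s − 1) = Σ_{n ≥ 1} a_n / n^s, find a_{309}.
σ(309) = 416

In the product (Σ m^0/m^s)(Σ k / k^s) = Σ (Σ_{d | n} d) / n^s, the coefficient of 1/n^s is σ(n) = Σ_{d | n} d. For n = 309, divisors are [1, 3, 103, 309]; summing: σ(309) = 416.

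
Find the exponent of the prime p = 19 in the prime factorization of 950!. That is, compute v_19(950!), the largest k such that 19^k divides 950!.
v_19(950!) = 52

Legendre's formula: v_p(n!) = Σ_{k ≥ 1} ⌊n / p^k⌋. For p = 19, n = 950, the terms are:
  ⌊950/19^1⌋ = ⌊950/19⌋ = 50
  ⌊950/19^2⌋ = ⌊950/361⌋ = 2
(the next term ⌊950/19^3⌋ = 0, terminating the sum). Summing: v_19(950!) = 50 + 2 = 52.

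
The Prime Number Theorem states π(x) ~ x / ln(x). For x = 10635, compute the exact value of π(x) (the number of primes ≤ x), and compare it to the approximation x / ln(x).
π(10635) = 1297;  x/ln(x) ≈ 1147.01;  relative error ≈ 11.56%.

Directly count primes up to 10635: π(10635) = 1297. The PNT approximation gives 10635/ln(10635) ≈ 10635/9.27191 ≈ 1147.01. Relative error (π(x) − x/ln(x)) / π(x) ≈ 11.56%; the approximation is known to undercount slightly (Li(x) is a better estimate).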